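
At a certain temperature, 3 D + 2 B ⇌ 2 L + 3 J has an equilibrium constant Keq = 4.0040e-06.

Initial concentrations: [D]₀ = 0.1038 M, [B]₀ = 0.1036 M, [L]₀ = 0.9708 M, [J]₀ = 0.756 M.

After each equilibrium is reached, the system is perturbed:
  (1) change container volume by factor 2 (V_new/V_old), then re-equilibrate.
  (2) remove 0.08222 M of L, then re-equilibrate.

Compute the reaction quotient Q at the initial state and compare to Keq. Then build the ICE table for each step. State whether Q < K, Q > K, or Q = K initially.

Q₀ = 3.3924e+04 vs Keq = 4.0040e-06 ⇒ Q>K, reverse
Step 1:
                    D           B           L           J
  Initial      0.1038      0.1036      0.9708       0.756
  Change       0.7404      0.4936     -0.4936     -0.7404
  Equil        0.8442      0.5972      0.4772     0.01557
  solve Keq expr → x = -0.2468; check Q = 4.0040e-06
Then change container volume by factor 2 (V_new/V_old).
Step 2:
                    D           B           L           J
  Initial      0.4221      0.2986      0.2386    0.007785
  Change            0           0           0           0
  Equil        0.4221      0.2986      0.2386    0.007785
  solve Keq expr → x = 0; check Q = 4.0040e-06
Then remove 0.08222 M of L.
Step 3:
                    D           B           L           J
  Initial      0.4221      0.2986      0.1564    0.007785
  Change     -0.00237    -0.00158     0.00158     0.00237
  Equil        0.4197       0.297      0.1579     0.01015
  solve Keq expr → x = 7.9009e-04; check Q = 4.0040e-06

Q₀ = 3.3924e+04; Q > K (proceeds reverse)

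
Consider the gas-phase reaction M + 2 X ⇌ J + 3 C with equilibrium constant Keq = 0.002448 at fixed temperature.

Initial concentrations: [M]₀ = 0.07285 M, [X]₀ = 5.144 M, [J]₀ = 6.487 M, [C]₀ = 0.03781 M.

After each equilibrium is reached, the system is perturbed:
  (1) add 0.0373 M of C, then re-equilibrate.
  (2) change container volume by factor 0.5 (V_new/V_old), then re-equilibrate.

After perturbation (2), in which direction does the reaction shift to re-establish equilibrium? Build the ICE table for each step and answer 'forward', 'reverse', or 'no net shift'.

Q₀ = 1.8190e-04 vs Keq = 0.002448 ⇒ Q<K, forward
Step 1:
                   M          X          J          C
  init       0.07285      5.144      6.487    0.03781
  Δ         -0.01502   -0.03005    0.01502    0.04507
  eq         0.05783      5.114      6.502    0.08288
  solve Keq expr → x = 0.01502; check Q = 0.002448
Then add 0.0373 M of C.
Step 2:
                   M          X          J          C
  init       0.05783      5.114      6.502     0.1202
  Δ          0.01072    0.02145   -0.01072   -0.03217
  eq         0.06855      5.135      6.491    0.08801
  solve Keq expr → x = -0.01072; check Q = 0.002448
Then change container volume by factor 0.5 (V_new/V_old).
Step 3:
                   M          X          J          C
  init        0.1371      10.27      12.98      0.176
  Δ          0.01083    0.02166   -0.01083   -0.03249
  eq          0.1479      10.29      12.97     0.1435
  solve Keq expr → x = -0.01083; check Q = 0.002448

Direction: reverse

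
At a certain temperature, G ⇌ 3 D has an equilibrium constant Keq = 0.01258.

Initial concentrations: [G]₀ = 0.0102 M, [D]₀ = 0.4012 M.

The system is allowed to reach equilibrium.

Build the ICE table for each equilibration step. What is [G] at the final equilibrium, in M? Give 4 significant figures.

[G]_eq = 0.1071 M

Q₀ = 6.331 vs Keq = 0.01258 ⇒ Q>K, reverse
Step 1:
                    G           D
  I            0.0102      0.4012
  C           0.09692     -0.2907
  E            0.1071      0.1105
  solve Keq expr → x = -0.09692; check Q = 0.01258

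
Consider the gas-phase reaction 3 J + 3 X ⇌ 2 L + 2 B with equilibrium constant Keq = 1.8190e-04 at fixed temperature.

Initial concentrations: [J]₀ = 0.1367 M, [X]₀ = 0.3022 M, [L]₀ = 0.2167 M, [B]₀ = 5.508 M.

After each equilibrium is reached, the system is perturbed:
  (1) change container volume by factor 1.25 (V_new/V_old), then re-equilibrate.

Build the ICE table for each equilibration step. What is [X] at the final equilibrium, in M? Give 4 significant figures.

Q₀ = 2.0208e+04 vs Keq = 1.8190e-04 ⇒ Q>K, reverse
Step 1:
                    J           X           L           B
  init         0.1367      0.3022      0.2167       5.508
  Δ            0.3245      0.3245     -0.2163     -0.2163
  eq           0.4612      0.6267  3.9595e-04       5.292
  solve Keq expr → x = -0.1082; check Q = 1.8190e-04
Then change container volume by factor 1.25 (V_new/V_old).
Step 2:
                    J           X           L           B
  init         0.3689      0.5013  3.1676e-04       4.233
  Δ        9.4767e-05  9.4767e-05 -6.3178e-05 -6.3178e-05
  eq            0.369      0.5014  2.5358e-04       4.233
  solve Keq expr → x = -3.1589e-05; check Q = 1.8190e-04

[X]_eq = 0.5014 M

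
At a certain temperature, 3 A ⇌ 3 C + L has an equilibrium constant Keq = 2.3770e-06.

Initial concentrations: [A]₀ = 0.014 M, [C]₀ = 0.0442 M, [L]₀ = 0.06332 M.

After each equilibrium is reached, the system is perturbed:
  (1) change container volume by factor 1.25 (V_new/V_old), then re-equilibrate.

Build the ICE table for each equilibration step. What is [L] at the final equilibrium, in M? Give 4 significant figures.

Q₀ = 1.993 vs Keq = 2.3770e-06 ⇒ Q>K, reverse
Step 1:
                  A         C         L
  I           0.014    0.0442   0.06332
  C         0.04216  -0.04216  -0.01405
  E         0.05616  0.002044   0.04927
  solve Keq expr → x = -0.01405; check Q = 2.3770e-06
Then change container volume by factor 1.25 (V_new/V_old).
Step 2:
                  A         C         L
  I         0.04492  0.001635   0.03941
  C       -1.2094e-04 1.2094e-04 4.0315e-05
  E          0.0448  0.001756   0.03945
  solve Keq expr → x = 4.0315e-05; check Q = 2.3770e-06

[L]_eq = 0.03945 M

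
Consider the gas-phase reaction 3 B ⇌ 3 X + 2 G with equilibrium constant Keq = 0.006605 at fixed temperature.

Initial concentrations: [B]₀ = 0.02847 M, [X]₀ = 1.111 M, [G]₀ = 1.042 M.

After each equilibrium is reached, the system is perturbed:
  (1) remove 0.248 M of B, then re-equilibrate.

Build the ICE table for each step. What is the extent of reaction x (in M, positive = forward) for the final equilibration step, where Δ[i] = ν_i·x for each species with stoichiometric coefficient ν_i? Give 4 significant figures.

Q₀ = 6.4523e+04 vs Keq = 0.006605 ⇒ Q>K, reverse
Step 1:
                   B          X          G
  Initial    0.02847      1.111      1.042
  Change      0.8438    -0.8438    -0.5626
  Equil       0.8723     0.2672     0.4794
  solve Keq expr → x = -0.2813; check Q = 0.006605
Then remove 0.248 M of B.
Step 2:
                   B          X          G
  Initial     0.6243     0.2672     0.4794
  Change     0.05031   -0.05031   -0.03354
  Equil       0.6746     0.2169     0.4459
  solve Keq expr → x = -0.01677; check Q = 0.006605

x = -0.01677 M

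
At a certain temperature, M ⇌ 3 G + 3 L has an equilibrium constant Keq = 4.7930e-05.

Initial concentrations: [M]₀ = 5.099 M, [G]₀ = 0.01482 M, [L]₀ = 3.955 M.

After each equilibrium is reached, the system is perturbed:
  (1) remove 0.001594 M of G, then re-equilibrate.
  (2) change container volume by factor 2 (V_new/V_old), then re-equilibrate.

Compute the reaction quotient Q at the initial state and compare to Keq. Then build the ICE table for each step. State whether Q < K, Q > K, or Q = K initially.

Q₀ = 3.9491e-05; Q < K (proceeds forward)

Q₀ = 3.9491e-05 vs Keq = 4.7930e-05 ⇒ Q<K, forward
Step 1:
                    M           G           L
  init          5.099     0.01482       3.955
  Δ       -3.2800e-04  9.8400e-04  9.8400e-04
  eq            5.099      0.0158       3.956
  solve Keq expr → x = 3.2800e-04; check Q = 4.7930e-05
Then remove 0.001594 M of G.
Step 2:
                    M           G           L
  init          5.099     0.01421       3.956
  Δ       -5.2904e-04    0.001587    0.001587
  eq            5.098      0.0158       3.958
  solve Keq expr → x = 5.2904e-04; check Q = 4.7930e-05
Then change container volume by factor 2 (V_new/V_old).
Step 3:
                    M           G           L
  init          2.549    0.007899       1.979
  Δ         -0.005649     0.01695     0.01695
  eq            2.543     0.02485       1.996
  solve Keq expr → x = 0.005649; check Q = 4.7930e-05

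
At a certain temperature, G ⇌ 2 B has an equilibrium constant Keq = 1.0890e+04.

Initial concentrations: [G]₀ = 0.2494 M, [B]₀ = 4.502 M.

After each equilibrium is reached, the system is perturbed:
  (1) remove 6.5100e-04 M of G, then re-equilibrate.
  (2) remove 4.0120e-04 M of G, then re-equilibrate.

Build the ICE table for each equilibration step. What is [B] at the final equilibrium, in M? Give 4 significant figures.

[B]_eq = 4.994 M

Q₀ = 81.27 vs Keq = 1.0890e+04 ⇒ Q<K, forward
Step 1:
                    G           B
  I            0.2494       4.502
  C           -0.2471      0.4942
  E          0.002292       4.996
  solve Keq expr → x = 0.2471; check Q = 1.0890e+04
Then remove 6.5100e-04 M of G.
Step 2:
                    G           B
  I          0.001641       4.996
  C        6.4981e-04     -0.0013
  E          0.002291       4.995
  solve Keq expr → x = -6.4981e-04; check Q = 1.0890e+04
Then remove 4.0120e-04 M of G.
Step 3:
                    G           B
  I           0.00189       4.995
  C        4.0047e-04 -8.0093e-04
  E           0.00229       4.994
  solve Keq expr → x = -4.0047e-04; check Q = 1.0890e+04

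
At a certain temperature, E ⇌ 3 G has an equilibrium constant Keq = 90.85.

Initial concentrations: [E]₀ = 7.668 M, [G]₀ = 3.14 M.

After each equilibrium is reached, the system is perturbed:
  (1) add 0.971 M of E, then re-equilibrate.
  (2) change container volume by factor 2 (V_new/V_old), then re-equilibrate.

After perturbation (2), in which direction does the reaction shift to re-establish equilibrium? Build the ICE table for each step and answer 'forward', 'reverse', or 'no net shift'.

Q₀ = 4.037 vs Keq = 90.85 ⇒ Q<K, forward
Step 1:
                    E           G
  I             7.668        3.14
  C            -1.675       5.026
  E             5.993       8.166
  solve Keq expr → x = 1.675; check Q = 90.85
Then add 0.971 M of E.
Step 2:
                    E           G
  I             6.964       8.166
  C           -0.1228      0.3684
  E             6.841       8.534
  solve Keq expr → x = 0.1228; check Q = 90.85
Then change container volume by factor 2 (V_new/V_old).
Step 3:
                    E           G
  I             3.421       4.267
  C           -0.6758       2.027
  E             2.745       6.294
  solve Keq expr → x = 0.6758; check Q = 90.85

Direction: forward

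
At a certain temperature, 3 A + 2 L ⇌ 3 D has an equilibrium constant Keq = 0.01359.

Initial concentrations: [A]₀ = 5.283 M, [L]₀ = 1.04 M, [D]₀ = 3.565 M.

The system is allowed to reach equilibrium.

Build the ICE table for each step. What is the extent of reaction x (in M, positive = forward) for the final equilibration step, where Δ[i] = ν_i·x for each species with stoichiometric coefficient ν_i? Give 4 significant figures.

x = -0.4073 M

Q₀ = 0.2841 vs Keq = 0.01359 ⇒ Q>K, reverse
Step 1:
                    A           L           D
  I             5.283        1.04       3.565
  C             1.222      0.8146      -1.222
  E             6.505       1.855       2.343
  solve Keq expr → x = -0.4073; check Q = 0.01359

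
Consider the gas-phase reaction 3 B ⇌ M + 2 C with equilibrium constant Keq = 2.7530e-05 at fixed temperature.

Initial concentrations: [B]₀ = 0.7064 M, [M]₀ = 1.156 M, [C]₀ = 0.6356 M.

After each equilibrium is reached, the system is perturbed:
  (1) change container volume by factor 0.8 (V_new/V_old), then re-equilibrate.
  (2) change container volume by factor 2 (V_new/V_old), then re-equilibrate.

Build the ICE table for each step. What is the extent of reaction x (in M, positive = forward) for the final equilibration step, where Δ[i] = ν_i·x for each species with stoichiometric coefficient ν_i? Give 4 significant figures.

x = 0 M

Q₀ = 1.325 vs Keq = 2.7530e-05 ⇒ Q>K, reverse
Step 1:
                   B          M          C
  I           0.7064      1.156     0.6356
  C           0.9354    -0.3118    -0.6236
  E            1.642     0.8442    0.01201
  solve Keq expr → x = -0.3118; check Q = 2.7530e-05
Then change container volume by factor 0.8 (V_new/V_old).
Step 2:
                   B          M          C
  I            2.052      1.055    0.01502
  C                0          0          0
  E            2.052      1.055    0.01502
  solve Keq expr → x = 0; check Q = 2.7530e-05
Then change container volume by factor 2 (V_new/V_old).
Step 3:
                   B          M          C
  I            1.026     0.5276   0.007508
  C                0          0          0
  E            1.026     0.5276   0.007508
  solve Keq expr → x = 0; check Q = 2.7530e-05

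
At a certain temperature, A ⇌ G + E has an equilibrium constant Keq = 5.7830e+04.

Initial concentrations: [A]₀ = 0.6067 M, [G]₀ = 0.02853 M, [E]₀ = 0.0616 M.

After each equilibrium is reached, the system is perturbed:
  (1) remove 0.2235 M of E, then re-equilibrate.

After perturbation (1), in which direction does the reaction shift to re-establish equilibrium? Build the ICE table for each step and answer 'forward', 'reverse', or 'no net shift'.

Q₀ = 0.002897 vs Keq = 5.7830e+04 ⇒ Q<K, forward
Step 1:
                    A           G           E
  I            0.6067     0.02853      0.0616
  C           -0.6067      0.6067      0.6067
  E        7.3407e-06      0.6352      0.6683
  solve Keq expr → x = 0.6067; check Q = 5.7830e+04
Then remove 0.2235 M of E.
Step 2:
                    A           G           E
  I        7.3407e-06      0.6352      0.4448
  C       -2.4549e-06  2.4549e-06  2.4549e-06
  E        4.8858e-06      0.6352      0.4448
  solve Keq expr → x = 2.4549e-06; check Q = 5.7830e+04

Direction: forward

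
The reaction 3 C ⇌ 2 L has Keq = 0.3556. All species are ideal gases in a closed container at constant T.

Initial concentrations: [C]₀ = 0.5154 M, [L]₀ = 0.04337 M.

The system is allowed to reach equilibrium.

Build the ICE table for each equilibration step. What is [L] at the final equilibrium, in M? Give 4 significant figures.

Q₀ = 0.01374 vs Keq = 0.3556 ⇒ Q<K, forward
Step 1:
                   C          L
  I           0.5154    0.04337
  C          -0.1404    0.09358
  E            0.375      0.137
  solve Keq expr → x = 0.04679; check Q = 0.3556

[L]_eq = 0.137 M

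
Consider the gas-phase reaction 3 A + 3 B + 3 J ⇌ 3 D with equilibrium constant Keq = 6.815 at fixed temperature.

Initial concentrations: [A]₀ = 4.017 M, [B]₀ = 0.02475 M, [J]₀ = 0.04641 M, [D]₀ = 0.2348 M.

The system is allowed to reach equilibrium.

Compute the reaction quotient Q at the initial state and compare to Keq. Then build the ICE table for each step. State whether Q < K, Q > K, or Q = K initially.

Q₀ = 1.3177e+05; Q > K (proceeds reverse)

Q₀ = 1.3177e+05 vs Keq = 6.815 ⇒ Q>K, reverse
Step 1:
                    A           B           J           D
  Initial       4.017     0.02475     0.04641      0.2348
  Change      0.09752     0.09752     0.09752    -0.09752
  Equil         4.115      0.1223      0.1439      0.1373
  solve Keq expr → x = -0.03251; check Q = 6.815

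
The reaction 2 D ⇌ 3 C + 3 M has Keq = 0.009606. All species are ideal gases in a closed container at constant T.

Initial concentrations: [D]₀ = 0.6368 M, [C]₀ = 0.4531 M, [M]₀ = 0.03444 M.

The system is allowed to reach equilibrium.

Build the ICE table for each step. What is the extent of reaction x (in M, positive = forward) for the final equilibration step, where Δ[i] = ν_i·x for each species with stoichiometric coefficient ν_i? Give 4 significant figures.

Q₀ = 9.3706e-06 vs Keq = 0.009606 ⇒ Q<K, forward
Step 1:
                    D           C           M
  Initial      0.6368      0.4531     0.03444
  Change      -0.1208      0.1812      0.1812
  Equil         0.516      0.6343      0.2156
  solve Keq expr → x = 0.06039; check Q = 0.009606

x = 0.06039 M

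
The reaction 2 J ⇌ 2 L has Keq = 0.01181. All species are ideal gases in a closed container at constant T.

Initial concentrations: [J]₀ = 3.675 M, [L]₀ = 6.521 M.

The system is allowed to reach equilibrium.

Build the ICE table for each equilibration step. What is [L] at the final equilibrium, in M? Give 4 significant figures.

[L]_eq = 0.9994 M

Q₀ = 3.149 vs Keq = 0.01181 ⇒ Q>K, reverse
Step 1:
                  J         L
  I           3.675     6.521
  C           5.522    -5.522
  E           9.197    0.9994
  solve Keq expr → x = -2.761; check Q = 0.01181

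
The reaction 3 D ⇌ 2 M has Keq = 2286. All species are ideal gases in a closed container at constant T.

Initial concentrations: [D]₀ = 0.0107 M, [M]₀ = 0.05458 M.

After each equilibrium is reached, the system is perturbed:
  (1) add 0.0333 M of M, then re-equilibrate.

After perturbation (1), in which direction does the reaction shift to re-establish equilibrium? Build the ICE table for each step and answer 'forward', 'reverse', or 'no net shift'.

Q₀ = 2432 vs Keq = 2286 ⇒ Q>K, reverse
Step 1:
                  D         M
  Initial    0.0107   0.05458
  Change  2.0451e-04 -1.3634e-04
  Equil      0.0109   0.05444
  solve Keq expr → x = -6.8170e-05; check Q = 2286
Then add 0.0333 M of M.
Step 2:
                  D         M
  Initial    0.0109   0.08774
  Change   0.003795  -0.00253
  Equil      0.0147   0.08521
  solve Keq expr → x = -0.001265; check Q = 2286

Direction: reverse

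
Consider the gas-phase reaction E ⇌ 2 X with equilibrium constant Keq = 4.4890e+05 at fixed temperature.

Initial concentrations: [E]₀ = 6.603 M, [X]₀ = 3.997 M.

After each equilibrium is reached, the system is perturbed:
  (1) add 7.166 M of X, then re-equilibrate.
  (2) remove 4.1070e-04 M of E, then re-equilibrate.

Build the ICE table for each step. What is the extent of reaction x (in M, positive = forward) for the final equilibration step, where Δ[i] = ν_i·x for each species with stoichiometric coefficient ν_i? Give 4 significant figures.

x = -4.1061e-04 M

Q₀ = 2.42 vs Keq = 4.4890e+05 ⇒ Q<K, forward
Step 1:
                   E          X
  Initial      6.603      3.997
  Change      -6.602       13.2
  Equil   6.5916e-04       17.2
  solve Keq expr → x = 6.602; check Q = 4.4890e+05
Then add 7.166 M of X.
Step 2:
                   E          X
  Initial 6.5916e-04      24.37
  Change  6.6345e-04  -0.001327
  Equil     0.001323      24.37
  solve Keq expr → x = -6.6345e-04; check Q = 4.4890e+05
Then remove 4.1070e-04 M of E.
Step 3:
                   E          X
  Initial 9.1191e-04      24.37
  Change  4.1061e-04 -8.2122e-04
  Equil     0.001323      24.37
  solve Keq expr → x = -4.1061e-04; check Q = 4.4890e+05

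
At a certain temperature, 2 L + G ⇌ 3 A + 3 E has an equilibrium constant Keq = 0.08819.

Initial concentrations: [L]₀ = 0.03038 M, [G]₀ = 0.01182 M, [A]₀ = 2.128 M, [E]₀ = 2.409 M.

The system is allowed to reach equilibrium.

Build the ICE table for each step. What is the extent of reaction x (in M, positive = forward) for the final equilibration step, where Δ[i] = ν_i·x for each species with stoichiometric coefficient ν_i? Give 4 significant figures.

Q₀ = 1.2349e+07 vs Keq = 0.08819 ⇒ Q>K, reverse
Step 1:
                    L           G           A           E
  Initial     0.03038     0.01182       2.128       2.409
  Change        1.084       0.542      -1.626      -1.626
  Equil         1.114      0.5539      0.5019      0.7829
  solve Keq expr → x = -0.542; check Q = 0.08819

x = -0.542 M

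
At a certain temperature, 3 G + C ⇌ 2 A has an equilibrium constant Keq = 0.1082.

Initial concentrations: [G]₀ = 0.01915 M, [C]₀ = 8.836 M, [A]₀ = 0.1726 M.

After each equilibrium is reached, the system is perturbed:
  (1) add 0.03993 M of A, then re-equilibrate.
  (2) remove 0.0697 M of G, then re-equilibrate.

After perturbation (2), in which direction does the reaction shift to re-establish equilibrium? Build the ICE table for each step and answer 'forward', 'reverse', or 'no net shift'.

Direction: reverse

Q₀ = 480.1 vs Keq = 0.1082 ⇒ Q>K, reverse
Step 1:
                    G           C           A
  Initial     0.01915       8.836      0.1726
  Change       0.1534     0.05115     -0.1023
  Equil        0.1726       8.887     0.07031
  solve Keq expr → x = -0.05115; check Q = 0.1082
Then add 0.03993 M of A.
Step 2:
                    G           C           A
  Initial      0.1726       8.887      0.1102
  Change      0.03058     0.01019    -0.02039
  Equil        0.2032       8.897     0.08985
  solve Keq expr → x = -0.01019; check Q = 0.1082
Then remove 0.0697 M of G.
Step 3:
                    G           C           A
  Initial      0.1335       8.897     0.08985
  Change      0.03392     0.01131    -0.02261
  Equil        0.1674       8.909     0.06724
  solve Keq expr → x = -0.01131; check Q = 0.1082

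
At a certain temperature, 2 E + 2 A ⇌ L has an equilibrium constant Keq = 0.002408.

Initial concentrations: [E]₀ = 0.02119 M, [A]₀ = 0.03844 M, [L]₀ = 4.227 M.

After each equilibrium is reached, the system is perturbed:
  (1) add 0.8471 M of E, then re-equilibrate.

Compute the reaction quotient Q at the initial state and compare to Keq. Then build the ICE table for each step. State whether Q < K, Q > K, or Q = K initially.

Q₀ = 6.3709e+06; Q > K (proceeds reverse)

Q₀ = 6.3709e+06 vs Keq = 0.002408 ⇒ Q>K, reverse
Step 1:
                   E          A          L
  Initial    0.02119    0.03844      4.227
  Change       5.105      5.105     -2.553
  Equil        5.126      5.144      1.674
  solve Keq expr → x = -2.553; check Q = 0.002408
Then add 0.8471 M of E.
Step 2:
                   E          A          L
  Initial      5.974      5.144      1.674
  Change     -0.2969    -0.2969     0.1485
  Equil        5.677      4.847      1.823
  solve Keq expr → x = 0.1485; check Q = 0.002408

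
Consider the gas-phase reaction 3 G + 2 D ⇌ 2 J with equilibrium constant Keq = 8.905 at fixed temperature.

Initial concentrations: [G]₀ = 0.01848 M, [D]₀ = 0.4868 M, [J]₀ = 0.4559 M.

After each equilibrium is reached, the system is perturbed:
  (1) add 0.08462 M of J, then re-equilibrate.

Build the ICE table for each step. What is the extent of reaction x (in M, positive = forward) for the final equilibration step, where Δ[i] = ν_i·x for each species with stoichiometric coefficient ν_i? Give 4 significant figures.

x = -0.01085 M

Q₀ = 1.3897e+05 vs Keq = 8.905 ⇒ Q>K, reverse
Step 1:
                  G         D         J
  I         0.01848    0.4868    0.4559
  C          0.2572    0.1715   -0.1715
  E          0.2757    0.6583    0.2844
  solve Keq expr → x = -0.08575; check Q = 8.905
Then add 0.08462 M of J.
Step 2:
                  G         D         J
  I          0.2757    0.6583     0.369
  C         0.03256    0.0217   -0.0217
  E          0.3083      0.68    0.3473
  solve Keq expr → x = -0.01085; check Q = 8.905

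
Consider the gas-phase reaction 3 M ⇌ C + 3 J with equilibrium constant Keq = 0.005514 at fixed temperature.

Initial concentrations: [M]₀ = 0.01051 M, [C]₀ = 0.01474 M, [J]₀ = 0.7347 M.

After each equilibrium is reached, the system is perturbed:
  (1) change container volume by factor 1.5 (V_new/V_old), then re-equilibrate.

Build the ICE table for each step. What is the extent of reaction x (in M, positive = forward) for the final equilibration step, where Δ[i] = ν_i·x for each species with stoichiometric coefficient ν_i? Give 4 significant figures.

Q₀ = 5035 vs Keq = 0.005514 ⇒ Q>K, reverse
Step 1:
                  M         C         J
  I         0.01051   0.01474    0.7347
  C         0.04421  -0.01474  -0.04421
  E         0.05472 2.7446e-06    0.6905
  solve Keq expr → x = -0.01474; check Q = 0.005514
Then change container volume by factor 1.5 (V_new/V_old).
Step 2:
                  M         C         J
  I         0.03648 1.8297e-06    0.4603
  C       -2.7426e-06 9.1420e-07 2.7426e-06
  E         0.03648 2.7439e-06    0.4603
  solve Keq expr → x = 9.1420e-07; check Q = 0.005514

x = 9.1420e-07 M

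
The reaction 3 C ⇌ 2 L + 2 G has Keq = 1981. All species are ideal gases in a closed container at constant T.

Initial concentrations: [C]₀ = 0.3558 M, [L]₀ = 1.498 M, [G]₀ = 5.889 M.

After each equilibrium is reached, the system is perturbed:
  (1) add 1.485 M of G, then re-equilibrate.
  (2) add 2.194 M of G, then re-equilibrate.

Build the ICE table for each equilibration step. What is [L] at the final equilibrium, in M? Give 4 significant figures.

Q₀ = 1728 vs Keq = 1981 ⇒ Q<K, forward
Step 1:
                    C           L           G
  Initial      0.3558       1.498       5.889
  Change     -0.01408    0.009384    0.009384
  Equil        0.3417       1.507       5.898
  solve Keq expr → x = 0.004692; check Q = 1981
Then add 1.485 M of G.
Step 2:
                    C           L           G
  Initial      0.3417       1.507       7.383
  Change      0.04836    -0.03224    -0.03224
  Equil        0.3901       1.475       7.351
  solve Keq expr → x = -0.01612; check Q = 1981
Then add 2.194 M of G.
Step 3:
                    C           L           G
  Initial      0.3901       1.475       9.545
  Change      0.06386    -0.04257    -0.04257
  Equil         0.454       1.433       9.503
  solve Keq expr → x = -0.02129; check Q = 1981

[L]_eq = 1.433 M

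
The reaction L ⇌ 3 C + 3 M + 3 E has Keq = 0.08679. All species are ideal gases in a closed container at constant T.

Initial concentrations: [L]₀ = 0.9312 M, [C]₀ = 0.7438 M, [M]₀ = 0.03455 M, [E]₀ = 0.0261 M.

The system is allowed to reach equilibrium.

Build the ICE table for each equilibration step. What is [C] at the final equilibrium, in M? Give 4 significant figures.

Q₀ = 3.2403e-10 vs Keq = 0.08679 ⇒ Q<K, forward
Step 1:
                   L          C          M          E
  init        0.9312     0.7438    0.03455     0.0261
  Δ          -0.1773     0.5318     0.5318     0.5318
  eq          0.7539      1.276     0.5663     0.5579
  solve Keq expr → x = 0.1773; check Q = 0.08679

[C]_eq = 1.276 M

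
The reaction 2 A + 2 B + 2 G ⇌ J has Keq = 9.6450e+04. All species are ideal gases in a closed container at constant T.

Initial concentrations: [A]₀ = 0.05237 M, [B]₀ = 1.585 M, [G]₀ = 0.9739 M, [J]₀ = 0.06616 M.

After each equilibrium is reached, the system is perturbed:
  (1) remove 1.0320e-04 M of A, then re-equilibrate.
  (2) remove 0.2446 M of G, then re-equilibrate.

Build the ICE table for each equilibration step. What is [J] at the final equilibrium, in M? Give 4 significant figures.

[J]_eq = 0.09182 M

Q₀ = 10.12 vs Keq = 9.6450e+04 ⇒ Q<K, forward
Step 1:
                   A          B          G          J
  Initial    0.05237      1.585     0.9739    0.06616
  Change    -0.05168   -0.05168   -0.05168    0.02584
  Equil   6.9068e-04      1.533     0.9222      0.092
  solve Keq expr → x = 0.02584; check Q = 9.6450e+04
Then remove 1.0320e-04 M of A.
Step 2:
                   A          B          G          J
  Initial 5.8748e-04      1.533     0.9222      0.092
  Change  1.0288e-04 1.0288e-04 1.0288e-04 -5.1442e-05
  Equil   6.9036e-04      1.533     0.9223    0.09195
  solve Keq expr → x = -5.1442e-05; check Q = 9.6450e+04
Then remove 0.2446 M of G.
Step 3:
                   A          B          G          J
  Initial 6.9036e-04      1.533     0.6777    0.09195
  Change  2.4803e-04 2.4803e-04 2.4803e-04 -1.2402e-04
  Equil   9.3839e-04      1.534      0.678    0.09182
  solve Keq expr → x = -1.2402e-04; check Q = 9.6450e+04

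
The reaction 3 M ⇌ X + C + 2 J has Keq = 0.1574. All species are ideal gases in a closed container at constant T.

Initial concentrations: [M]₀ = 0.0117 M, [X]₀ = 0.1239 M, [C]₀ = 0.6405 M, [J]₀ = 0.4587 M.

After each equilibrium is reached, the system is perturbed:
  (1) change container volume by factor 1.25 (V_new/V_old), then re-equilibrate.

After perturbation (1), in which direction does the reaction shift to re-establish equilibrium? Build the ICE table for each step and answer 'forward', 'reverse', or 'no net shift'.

Direction: forward

Q₀ = 1.0425e+04 vs Keq = 0.1574 ⇒ Q>K, reverse
Step 1:
                    M           X           C           J
  I            0.0117      0.1239      0.6405      0.4587
  C            0.2345    -0.07818    -0.07818     -0.1564
  E            0.2462     0.04572      0.5623      0.3023
  solve Keq expr → x = -0.07818; check Q = 0.1574
Then change container volume by factor 1.25 (V_new/V_old).
Step 2:
                    M           X           C           J
  I             0.197     0.03658      0.4499      0.2419
  C         -0.007307    0.002436    0.002436    0.004871
  E            0.1897     0.03901      0.4523      0.2467
  solve Keq expr → x = 0.002436; check Q = 0.1574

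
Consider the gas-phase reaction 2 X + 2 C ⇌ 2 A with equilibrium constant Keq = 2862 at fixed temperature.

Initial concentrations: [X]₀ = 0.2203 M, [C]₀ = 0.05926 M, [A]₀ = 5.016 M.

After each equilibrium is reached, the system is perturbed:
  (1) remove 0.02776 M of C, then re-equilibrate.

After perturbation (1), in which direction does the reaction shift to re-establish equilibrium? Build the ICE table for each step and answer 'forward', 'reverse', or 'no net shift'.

Direction: reverse

Q₀ = 1.4763e+05 vs Keq = 2862 ⇒ Q>K, reverse
Step 1:
                   X          C          A
  I           0.2203    0.05926      5.016
  C           0.1717     0.1717    -0.1717
  E            0.392      0.231      4.844
  solve Keq expr → x = -0.08586; check Q = 2862
Then remove 0.02776 M of C.
Step 2:
                   X          C          A
  I            0.392     0.2032      4.844
  C          0.01724    0.01724   -0.01724
  E           0.4093     0.2205      4.827
  solve Keq expr → x = -0.008621; check Q = 2862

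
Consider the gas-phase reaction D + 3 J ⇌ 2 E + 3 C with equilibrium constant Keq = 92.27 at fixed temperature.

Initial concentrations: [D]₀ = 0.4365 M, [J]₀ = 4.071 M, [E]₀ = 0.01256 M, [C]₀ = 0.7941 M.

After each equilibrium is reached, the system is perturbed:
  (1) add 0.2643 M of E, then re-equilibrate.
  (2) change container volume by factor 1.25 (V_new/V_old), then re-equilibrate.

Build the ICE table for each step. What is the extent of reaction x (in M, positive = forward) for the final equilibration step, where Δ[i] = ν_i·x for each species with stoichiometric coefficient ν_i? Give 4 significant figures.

Q₀ = 2.6824e-06 vs Keq = 92.27 ⇒ Q<K, forward
Step 1:
                  D         J         E         C
  Initial    0.4365     4.071   0.01256    0.7941
  Change    -0.4329    -1.299    0.8658     1.299
  Equil    0.003597     2.772    0.8784     2.093
  solve Keq expr → x = 0.4329; check Q = 92.27
Then add 0.2643 M of E.
Step 2:
                  D         J         E         C
  Initial  0.003597     2.772     1.143     2.093
  Change   0.002335  0.007006 -0.004671 -0.007006
  Equil    0.005932     2.779     1.138     2.086
  solve Keq expr → x = -0.002335; check Q = 92.27
Then change container volume by factor 1.25 (V_new/V_old).
Step 3:
                  D         J         E         C
  Initial  0.004746     2.223    0.9104     1.669
  Change  -9.0156e-04 -0.002705  0.001803  0.002705
  Equil    0.003844     2.221    0.9122     1.671
  solve Keq expr → x = 9.0156e-04; check Q = 92.27

x = 9.0156e-04 M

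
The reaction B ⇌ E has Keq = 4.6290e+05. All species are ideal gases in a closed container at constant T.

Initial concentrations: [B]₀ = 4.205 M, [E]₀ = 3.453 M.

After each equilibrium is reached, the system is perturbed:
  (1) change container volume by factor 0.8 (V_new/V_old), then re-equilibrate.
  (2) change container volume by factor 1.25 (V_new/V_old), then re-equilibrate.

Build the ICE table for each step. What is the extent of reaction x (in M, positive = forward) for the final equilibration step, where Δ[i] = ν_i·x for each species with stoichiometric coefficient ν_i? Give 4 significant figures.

Q₀ = 0.8212 vs Keq = 4.6290e+05 ⇒ Q<K, forward
Step 1:
                   B          E
  I            4.205      3.453
  C           -4.205      4.205
  E       1.6543e-05      7.658
  solve Keq expr → x = 4.205; check Q = 4.6290e+05
Then change container volume by factor 0.8 (V_new/V_old).
Step 2:
                   B          E
  I       2.0679e-05      9.572
  C                0          0
  E       2.0679e-05      9.572
  solve Keq expr → x = 0; check Q = 4.6290e+05
Then change container volume by factor 1.25 (V_new/V_old).
Step 3:
                   B          E
  I       1.6543e-05      7.658
  C                0          0
  E       1.6543e-05      7.658
  solve Keq expr → x = 0; check Q = 4.6290e+05

x = 0 M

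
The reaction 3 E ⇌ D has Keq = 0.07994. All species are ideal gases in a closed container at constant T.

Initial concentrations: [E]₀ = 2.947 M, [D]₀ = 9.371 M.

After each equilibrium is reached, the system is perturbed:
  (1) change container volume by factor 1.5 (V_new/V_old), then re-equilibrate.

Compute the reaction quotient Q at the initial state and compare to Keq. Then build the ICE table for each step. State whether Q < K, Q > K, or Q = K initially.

Q₀ = 0.3661; Q > K (proceeds reverse)

Q₀ = 0.3661 vs Keq = 0.07994 ⇒ Q>K, reverse
Step 1:
                  E         D
  I           2.947     9.371
  C           1.838   -0.6127
  E           4.785     8.758
  solve Keq expr → x = -0.6127; check Q = 0.07994
Then change container volume by factor 1.5 (V_new/V_old).
Step 2:
                  E         D
  I            3.19     5.839
  C          0.9159   -0.3053
  E           4.106     5.534
  solve Keq expr → x = -0.3053; check Q = 0.07994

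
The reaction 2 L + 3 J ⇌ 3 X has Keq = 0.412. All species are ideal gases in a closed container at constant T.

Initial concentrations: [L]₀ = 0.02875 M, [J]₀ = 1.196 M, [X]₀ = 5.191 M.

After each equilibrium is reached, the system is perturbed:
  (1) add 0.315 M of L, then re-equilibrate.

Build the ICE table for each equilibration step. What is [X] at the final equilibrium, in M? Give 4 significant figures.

[X]_eq = 3.248 M

Q₀ = 9.8920e+04 vs Keq = 0.412 ⇒ Q>K, reverse
Step 1:
                  L         J         X
  Initial   0.02875     1.196     5.191
  Change      1.395     2.093    -2.093
  Equil       1.424     3.289     3.098
  solve Keq expr → x = -0.6977; check Q = 0.412
Then add 0.315 M of L.
Step 2:
                  L         J         X
  Initial     1.739     3.289     3.098
  Change   -0.09983   -0.1497    0.1497
  Equil       1.639     3.139     3.248
  solve Keq expr → x = 0.04992; check Q = 0.412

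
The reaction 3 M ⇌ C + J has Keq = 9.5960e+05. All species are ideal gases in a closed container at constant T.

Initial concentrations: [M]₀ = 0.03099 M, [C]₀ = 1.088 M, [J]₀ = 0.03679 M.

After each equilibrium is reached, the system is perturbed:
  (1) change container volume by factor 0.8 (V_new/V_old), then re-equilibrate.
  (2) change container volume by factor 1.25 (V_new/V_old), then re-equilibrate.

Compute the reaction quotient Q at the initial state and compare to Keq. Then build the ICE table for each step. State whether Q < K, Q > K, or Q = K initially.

Q₀ = 1345 vs Keq = 9.5960e+05 ⇒ Q<K, forward
Step 1:
                  M         C         J
  init      0.03099     1.088   0.03679
  Δ        -0.02725  0.009082  0.009082
  eq       0.003743     1.097   0.04587
  solve Keq expr → x = 0.009082; check Q = 9.5960e+05
Then change container volume by factor 0.8 (V_new/V_old).
Step 2:
                  M         C         J
  init     0.004679     1.371   0.05734
  Δ       -3.3248e-04 1.1083e-04 1.1083e-04
  eq       0.004346     1.371   0.05745
  solve Keq expr → x = 1.1083e-04; check Q = 9.5960e+05
Then change container volume by factor 1.25 (V_new/V_old).
Step 3:
                  M         C         J
  init     0.003477     1.097   0.04596
  Δ       2.6598e-04 -8.8661e-05 -8.8661e-05
  eq       0.003743     1.097   0.04587
  solve Keq expr → x = -8.8661e-05; check Q = 9.5960e+05

Q₀ = 1345; Q < K (proceeds forward)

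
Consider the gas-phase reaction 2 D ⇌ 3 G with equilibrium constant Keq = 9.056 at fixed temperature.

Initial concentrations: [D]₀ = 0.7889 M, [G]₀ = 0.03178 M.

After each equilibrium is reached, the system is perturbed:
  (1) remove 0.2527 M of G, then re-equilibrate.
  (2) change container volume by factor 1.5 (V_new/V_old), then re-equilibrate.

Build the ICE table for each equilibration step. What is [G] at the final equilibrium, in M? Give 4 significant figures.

Q₀ = 5.1572e-05 vs Keq = 9.056 ⇒ Q<K, forward
Step 1:
                   D          G
  Initial     0.7889    0.03178
  Change     -0.5354     0.8031
  Equil       0.2535     0.8349
  solve Keq expr → x = 0.2677; check Q = 9.056
Then remove 0.2527 M of G.
Step 2:
                   D          G
  Initial     0.2535     0.5822
  Change    -0.06642    0.09962
  Equil       0.1871     0.6818
  solve Keq expr → x = 0.03321; check Q = 9.056
Then change container volume by factor 1.5 (V_new/V_old).
Step 3:
                   D          G
  Initial     0.1247     0.4545
  Change    -0.01515    0.02273
  Equil       0.1096     0.4773
  solve Keq expr → x = 0.007577; check Q = 9.056

[G]_eq = 0.4773 M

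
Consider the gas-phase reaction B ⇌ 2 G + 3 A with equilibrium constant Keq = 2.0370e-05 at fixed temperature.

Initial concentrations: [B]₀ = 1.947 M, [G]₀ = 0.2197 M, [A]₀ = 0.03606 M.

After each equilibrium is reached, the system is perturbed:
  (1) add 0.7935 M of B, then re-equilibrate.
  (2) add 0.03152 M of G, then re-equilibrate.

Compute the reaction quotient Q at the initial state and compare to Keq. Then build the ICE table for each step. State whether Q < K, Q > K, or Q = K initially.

Q₀ = 1.1624e-06; Q < K (proceeds forward)

Q₀ = 1.1624e-06 vs Keq = 2.0370e-05 ⇒ Q<K, forward
Step 1:
                   B          G          A
  Initial      1.947     0.2197    0.03606
  Change    -0.01636    0.03272    0.04908
  Equil        1.931     0.2524    0.08514
  solve Keq expr → x = 0.01636; check Q = 2.0370e-05
Then add 0.7935 M of B.
Step 2:
                   B          G          A
  Initial      2.724     0.2524    0.08514
  Change   -0.002953   0.005906   0.008859
  Equil        2.721     0.2583      0.094
  solve Keq expr → x = 0.002953; check Q = 2.0370e-05
Then add 0.03152 M of G.
Step 3:
                   B          G          A
  Initial      2.721     0.2898      0.094
  Change    0.002033  -0.004066  -0.006099
  Equil        2.723     0.2858     0.0879
  solve Keq expr → x = -0.002033; check Q = 2.0370e-05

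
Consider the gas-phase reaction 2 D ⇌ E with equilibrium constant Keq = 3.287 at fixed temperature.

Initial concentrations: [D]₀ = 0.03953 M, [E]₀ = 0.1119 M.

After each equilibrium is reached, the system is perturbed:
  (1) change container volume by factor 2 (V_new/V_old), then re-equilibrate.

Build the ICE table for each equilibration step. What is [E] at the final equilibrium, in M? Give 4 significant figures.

Q₀ = 71.61 vs Keq = 3.287 ⇒ Q>K, reverse
Step 1:
                    D           E
  init        0.03953      0.1119
  Δ           0.09852    -0.04926
  eq            0.138     0.06264
  solve Keq expr → x = -0.04926; check Q = 3.287
Then change container volume by factor 2 (V_new/V_old).
Step 2:
                    D           E
  init        0.06902     0.03132
  Δ           0.01558   -0.007791
  eq          0.08461     0.02353
  solve Keq expr → x = -0.007791; check Q = 3.287

[E]_eq = 0.02353 M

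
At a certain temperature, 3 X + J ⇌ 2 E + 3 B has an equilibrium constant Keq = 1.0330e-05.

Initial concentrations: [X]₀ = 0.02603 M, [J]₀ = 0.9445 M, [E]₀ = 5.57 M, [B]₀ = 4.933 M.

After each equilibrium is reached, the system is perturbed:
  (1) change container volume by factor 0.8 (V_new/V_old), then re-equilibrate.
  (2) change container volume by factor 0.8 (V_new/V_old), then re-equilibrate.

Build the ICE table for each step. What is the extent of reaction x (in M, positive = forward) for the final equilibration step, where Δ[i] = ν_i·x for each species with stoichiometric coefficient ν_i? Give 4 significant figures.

Q₀ = 2.2357e+08 vs Keq = 1.0330e-05 ⇒ Q>K, reverse
Step 1:
                    X           J           E           B
  Initial     0.02603      0.9445        5.57       4.933
  Change         4.85       1.617      -3.234       -4.85
  Equil         4.877       2.561       2.336     0.08253
  solve Keq expr → x = -1.617; check Q = 1.0330e-05
Then change container volume by factor 0.8 (V_new/V_old).
Step 2:
                    X           J           E           B
  Initial       6.096       3.202        2.92      0.1032
  Change     0.007154    0.002385   -0.004769   -0.007154
  Equil         6.103       3.204       2.916     0.09601
  solve Keq expr → x = -0.002385; check Q = 1.0330e-05
Then change container volume by factor 0.8 (V_new/V_old).
Step 3:
                    X           J           E           B
  Initial       7.628       4.005       3.645        0.12
  Change     0.008341     0.00278   -0.005561   -0.008341
  Equil         7.637       4.008       3.639      0.1117
  solve Keq expr → x = -0.00278; check Q = 1.0330e-05

x = -0.00278 M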